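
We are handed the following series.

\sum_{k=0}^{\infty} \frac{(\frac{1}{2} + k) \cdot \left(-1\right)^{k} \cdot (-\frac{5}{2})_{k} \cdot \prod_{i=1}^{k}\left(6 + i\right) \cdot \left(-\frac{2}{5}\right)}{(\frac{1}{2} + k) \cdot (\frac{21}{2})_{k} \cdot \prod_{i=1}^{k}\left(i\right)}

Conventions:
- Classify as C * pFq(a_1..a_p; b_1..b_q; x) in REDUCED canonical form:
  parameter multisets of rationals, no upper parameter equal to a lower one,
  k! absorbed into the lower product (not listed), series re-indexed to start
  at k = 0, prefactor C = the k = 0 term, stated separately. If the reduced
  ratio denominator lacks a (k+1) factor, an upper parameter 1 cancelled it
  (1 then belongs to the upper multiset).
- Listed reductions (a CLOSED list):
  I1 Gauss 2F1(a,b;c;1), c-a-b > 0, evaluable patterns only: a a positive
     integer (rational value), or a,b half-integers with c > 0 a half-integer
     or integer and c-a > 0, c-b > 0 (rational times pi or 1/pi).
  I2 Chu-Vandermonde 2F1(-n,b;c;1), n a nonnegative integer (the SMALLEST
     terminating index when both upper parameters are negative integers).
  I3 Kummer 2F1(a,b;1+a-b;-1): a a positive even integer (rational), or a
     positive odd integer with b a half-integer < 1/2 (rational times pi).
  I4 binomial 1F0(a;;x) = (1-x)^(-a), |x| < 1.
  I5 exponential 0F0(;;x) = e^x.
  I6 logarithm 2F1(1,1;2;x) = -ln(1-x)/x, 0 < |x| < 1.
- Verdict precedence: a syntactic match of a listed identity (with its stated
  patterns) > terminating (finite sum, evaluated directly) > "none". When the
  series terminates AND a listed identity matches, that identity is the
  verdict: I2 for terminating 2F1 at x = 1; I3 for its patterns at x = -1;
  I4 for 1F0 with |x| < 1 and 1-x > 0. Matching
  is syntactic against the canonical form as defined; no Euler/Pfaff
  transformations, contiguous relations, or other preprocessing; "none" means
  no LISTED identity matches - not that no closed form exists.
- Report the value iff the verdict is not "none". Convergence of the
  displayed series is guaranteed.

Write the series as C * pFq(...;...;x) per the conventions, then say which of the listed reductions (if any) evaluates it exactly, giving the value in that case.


Reduced: x = -1, 2F1, upper = {-\frac{5}{2}, 7}, lower = {\frac{21}{2}}, C = -\frac{2}{5}. Verdict: the Kummer evaluation I3 matches (x = -1; c = \frac{21}{2} equals 1+a-b for upper {-\frac{5}{2}, 7}: listed pattern). Hence: \left(-\frac{969969}{2097152}\right) \cdot \pi.

First insight: from the first term -\frac{2}{5}: the product of the first k integers (prefactor -2/5) is k!.
Term ratio: r(k) = -1 * (k-\frac{5}{2}) (k+7) / [(k+\frac{21}{2}) (k+1)] - poly over poly, x = -1 from leading terms; C = -\frac{2}{5} at k = 0.


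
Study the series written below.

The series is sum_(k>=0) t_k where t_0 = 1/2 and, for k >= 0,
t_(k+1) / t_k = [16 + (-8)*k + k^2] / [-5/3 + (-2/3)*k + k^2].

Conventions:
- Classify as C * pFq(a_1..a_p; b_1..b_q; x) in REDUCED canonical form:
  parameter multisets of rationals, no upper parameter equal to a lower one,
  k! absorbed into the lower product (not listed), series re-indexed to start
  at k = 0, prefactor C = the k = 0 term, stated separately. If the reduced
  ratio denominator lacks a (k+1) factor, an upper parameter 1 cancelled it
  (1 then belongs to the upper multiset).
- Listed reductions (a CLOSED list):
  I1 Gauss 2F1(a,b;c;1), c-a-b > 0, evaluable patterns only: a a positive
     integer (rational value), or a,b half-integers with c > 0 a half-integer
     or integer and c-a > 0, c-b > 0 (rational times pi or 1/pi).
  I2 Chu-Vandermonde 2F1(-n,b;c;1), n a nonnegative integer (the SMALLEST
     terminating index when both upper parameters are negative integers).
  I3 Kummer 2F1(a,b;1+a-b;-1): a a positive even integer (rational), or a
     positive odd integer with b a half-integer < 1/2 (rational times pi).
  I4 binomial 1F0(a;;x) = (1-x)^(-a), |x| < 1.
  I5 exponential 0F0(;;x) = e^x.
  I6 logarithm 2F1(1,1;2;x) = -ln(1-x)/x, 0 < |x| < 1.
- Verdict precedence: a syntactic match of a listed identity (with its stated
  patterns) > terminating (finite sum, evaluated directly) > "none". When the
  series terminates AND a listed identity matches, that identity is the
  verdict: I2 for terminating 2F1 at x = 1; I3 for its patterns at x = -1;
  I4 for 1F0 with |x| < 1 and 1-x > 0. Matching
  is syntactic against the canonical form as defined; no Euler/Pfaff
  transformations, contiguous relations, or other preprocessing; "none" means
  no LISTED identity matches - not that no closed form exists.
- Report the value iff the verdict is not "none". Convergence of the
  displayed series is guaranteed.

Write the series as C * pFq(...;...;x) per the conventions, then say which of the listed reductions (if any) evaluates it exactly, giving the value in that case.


x = 1 here; the reduced form reads 2F1, upper {-4, -4}, lower {-5/3}, C = 1/2. Verdict (x = 1): Vandermonde's identity (I2) applies (terminating 2F1 at x = 1 with n = 4, b = -4, c = -5/3). Its exact value is 182.

First insight: with t_0 = 1/2, the expanded ratio factors over Q; prefactor 1/2, roots give parameters.
Ratio: r(k) = 1 * (k-4) (k-4) / [(k-5/3) (k+1)] - rational in k, leading ratio 1; with t_0 = 1/2, classification follows.


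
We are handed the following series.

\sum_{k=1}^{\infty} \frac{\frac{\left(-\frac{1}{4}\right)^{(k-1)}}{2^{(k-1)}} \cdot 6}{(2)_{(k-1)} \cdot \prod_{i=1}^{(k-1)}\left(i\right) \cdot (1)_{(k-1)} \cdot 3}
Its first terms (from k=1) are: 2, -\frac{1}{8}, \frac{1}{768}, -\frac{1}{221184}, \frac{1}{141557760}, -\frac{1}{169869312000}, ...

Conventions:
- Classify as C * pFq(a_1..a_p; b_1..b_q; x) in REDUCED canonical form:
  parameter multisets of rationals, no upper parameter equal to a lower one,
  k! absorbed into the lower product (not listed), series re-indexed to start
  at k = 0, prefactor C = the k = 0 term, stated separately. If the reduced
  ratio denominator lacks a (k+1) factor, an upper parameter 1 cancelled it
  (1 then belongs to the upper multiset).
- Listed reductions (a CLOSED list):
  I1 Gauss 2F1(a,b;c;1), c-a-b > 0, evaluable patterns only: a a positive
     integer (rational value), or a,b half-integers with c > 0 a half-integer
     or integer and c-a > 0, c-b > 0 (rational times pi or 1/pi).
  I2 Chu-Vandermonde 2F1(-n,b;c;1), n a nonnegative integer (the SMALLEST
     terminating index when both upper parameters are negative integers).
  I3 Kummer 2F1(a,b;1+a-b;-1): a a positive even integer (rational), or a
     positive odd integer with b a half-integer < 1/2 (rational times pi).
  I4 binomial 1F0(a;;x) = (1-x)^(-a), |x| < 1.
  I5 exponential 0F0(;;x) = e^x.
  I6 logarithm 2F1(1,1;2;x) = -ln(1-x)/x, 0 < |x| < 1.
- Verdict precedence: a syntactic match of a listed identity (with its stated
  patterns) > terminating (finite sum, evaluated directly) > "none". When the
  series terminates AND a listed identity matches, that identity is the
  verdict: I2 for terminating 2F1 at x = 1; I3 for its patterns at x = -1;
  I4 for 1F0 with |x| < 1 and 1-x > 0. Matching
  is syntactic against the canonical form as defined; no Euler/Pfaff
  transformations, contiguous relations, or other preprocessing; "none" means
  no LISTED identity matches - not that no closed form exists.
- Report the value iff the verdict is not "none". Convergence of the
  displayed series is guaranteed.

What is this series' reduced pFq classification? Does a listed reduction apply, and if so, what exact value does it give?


With C = 2: the canonical form is 0F2(-; 1, 2; -\frac{1}{8}). Verdict: none. Every listed pattern misses the 0F2 form at -\frac{1}{8}, upper {-}.

Key observation: t_0 being 2, the constant factors (C = 2, x = -1/8) combine into one prefactor.
Term ratio: r(k) = -\frac{1}{8} * 1 / [(k+1) (k+2) (k+1)] - rational; roots negated = parameters, x = -\frac{1}{8}, C = 2.


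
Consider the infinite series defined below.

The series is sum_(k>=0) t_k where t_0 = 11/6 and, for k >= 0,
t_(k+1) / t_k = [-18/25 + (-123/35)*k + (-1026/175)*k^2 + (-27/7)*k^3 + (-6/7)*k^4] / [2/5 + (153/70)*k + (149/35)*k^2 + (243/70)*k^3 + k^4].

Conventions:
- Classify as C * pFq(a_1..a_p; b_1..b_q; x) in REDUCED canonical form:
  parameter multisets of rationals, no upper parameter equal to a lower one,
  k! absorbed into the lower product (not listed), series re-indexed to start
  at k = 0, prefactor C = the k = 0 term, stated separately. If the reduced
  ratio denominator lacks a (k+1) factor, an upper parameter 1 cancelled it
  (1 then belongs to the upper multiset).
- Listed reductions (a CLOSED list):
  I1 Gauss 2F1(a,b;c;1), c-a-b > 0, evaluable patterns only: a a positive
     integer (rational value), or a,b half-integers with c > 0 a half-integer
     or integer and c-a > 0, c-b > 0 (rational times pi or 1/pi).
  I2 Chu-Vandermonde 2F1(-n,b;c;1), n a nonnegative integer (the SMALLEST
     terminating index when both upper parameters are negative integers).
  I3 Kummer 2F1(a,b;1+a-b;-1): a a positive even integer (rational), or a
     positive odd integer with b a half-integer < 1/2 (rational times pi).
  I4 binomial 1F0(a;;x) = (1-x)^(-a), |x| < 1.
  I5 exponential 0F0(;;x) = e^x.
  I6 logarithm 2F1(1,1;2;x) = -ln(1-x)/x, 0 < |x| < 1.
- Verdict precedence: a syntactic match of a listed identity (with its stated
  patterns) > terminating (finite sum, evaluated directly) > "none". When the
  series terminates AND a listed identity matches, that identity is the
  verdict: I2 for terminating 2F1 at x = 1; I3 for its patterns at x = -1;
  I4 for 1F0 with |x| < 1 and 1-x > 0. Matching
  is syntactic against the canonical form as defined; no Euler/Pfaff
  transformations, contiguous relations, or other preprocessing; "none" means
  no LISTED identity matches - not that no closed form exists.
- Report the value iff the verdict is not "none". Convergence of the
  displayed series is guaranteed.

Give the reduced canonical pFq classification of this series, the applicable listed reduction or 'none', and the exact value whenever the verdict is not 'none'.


The tell: t_0 being 11/6, the parameter 7/5 appears in both the upper and lower lists and cancels (alongside the other common factor).
Ratio: r(k) = (-6/7) * (k+3/5) (k+2) / [(k+4/7) (k+1)] ; factor over Q: parameters, x = (-6/7), and C = 11/6.

x = -6/7 here; the reduced form reads 2F1, upper {3/5, 2}, lower {4/7}, C = 11/6. Verdict: no listed reduction: x = -6/7 and upper {3/5, 2} fail every I1-I6 pattern.


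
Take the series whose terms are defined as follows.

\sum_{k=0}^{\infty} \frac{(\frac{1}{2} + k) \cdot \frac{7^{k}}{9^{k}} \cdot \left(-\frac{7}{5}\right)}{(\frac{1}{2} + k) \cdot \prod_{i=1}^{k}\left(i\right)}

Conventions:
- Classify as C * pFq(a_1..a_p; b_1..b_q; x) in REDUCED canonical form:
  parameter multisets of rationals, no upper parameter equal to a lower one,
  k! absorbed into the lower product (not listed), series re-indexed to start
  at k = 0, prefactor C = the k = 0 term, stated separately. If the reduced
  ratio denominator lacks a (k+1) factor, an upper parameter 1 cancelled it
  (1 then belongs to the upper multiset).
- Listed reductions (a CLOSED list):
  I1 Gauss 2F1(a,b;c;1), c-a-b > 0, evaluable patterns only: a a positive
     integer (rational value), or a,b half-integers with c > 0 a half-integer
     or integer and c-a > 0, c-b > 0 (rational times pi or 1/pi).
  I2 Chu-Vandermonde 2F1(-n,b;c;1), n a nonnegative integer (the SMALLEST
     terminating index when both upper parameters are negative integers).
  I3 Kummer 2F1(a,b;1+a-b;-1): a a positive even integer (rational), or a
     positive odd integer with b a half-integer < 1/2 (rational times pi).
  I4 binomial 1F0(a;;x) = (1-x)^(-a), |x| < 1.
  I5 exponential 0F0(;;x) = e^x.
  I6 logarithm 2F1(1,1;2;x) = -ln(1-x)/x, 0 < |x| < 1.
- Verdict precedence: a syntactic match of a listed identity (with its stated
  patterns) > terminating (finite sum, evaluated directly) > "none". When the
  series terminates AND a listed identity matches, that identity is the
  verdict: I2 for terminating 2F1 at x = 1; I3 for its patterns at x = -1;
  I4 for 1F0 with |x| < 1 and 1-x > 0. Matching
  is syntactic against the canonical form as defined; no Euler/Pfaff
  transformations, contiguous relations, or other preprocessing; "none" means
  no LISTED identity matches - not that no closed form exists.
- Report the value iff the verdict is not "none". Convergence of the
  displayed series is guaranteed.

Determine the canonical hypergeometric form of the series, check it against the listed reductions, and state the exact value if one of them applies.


The tell: with t_0 = -\frac{7}{5}, the factor k + 1/2 cancels (top and bottom), leaving C = -7/5.
Adjacent-term ratio: r(k) = \frac{7}{9} * 1 / [(k+1)] - rational in k, leading ratio \frac{7}{9}; with t_0 = -\frac{7}{5}, classification follows.

Classification (C = -\frac{7}{5}): 0F0 with upper {-}, lower {-}, argument x = \frac{7}{9}. Verdict: the exponential series (I5) fires (the 0F0 exponential series at x = \frac{7}{9}). Value: \left(-\frac{7}{5}\right) \cdot e^{\frac{7}{9}}.


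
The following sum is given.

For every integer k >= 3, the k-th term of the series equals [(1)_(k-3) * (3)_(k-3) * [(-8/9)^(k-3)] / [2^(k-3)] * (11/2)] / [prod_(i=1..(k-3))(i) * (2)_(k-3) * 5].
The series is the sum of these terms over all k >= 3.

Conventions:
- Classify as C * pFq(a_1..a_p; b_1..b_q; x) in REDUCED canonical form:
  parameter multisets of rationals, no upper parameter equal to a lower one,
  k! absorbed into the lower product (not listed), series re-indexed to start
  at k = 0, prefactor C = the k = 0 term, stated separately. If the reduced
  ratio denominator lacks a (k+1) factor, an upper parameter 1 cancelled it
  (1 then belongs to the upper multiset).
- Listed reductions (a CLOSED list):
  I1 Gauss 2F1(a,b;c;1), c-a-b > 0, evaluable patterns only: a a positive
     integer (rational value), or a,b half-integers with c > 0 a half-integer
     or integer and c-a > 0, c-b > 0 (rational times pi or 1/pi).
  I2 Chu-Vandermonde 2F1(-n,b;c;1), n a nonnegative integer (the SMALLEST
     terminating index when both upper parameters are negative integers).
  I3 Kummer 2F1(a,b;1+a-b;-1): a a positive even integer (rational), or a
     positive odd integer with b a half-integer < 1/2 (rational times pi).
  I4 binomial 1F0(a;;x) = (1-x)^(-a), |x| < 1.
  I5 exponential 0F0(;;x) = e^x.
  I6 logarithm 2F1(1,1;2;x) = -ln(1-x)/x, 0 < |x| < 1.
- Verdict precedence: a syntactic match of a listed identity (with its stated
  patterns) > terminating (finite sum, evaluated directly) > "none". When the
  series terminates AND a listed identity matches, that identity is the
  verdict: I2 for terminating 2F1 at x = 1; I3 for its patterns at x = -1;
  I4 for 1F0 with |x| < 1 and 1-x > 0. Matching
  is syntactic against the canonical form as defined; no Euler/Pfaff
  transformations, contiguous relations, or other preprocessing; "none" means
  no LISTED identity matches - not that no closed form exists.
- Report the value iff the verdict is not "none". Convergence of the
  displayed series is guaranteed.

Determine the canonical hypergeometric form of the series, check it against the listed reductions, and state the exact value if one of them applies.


This is 11/10 * 2F1(1, 3; 2; -4/9) in reduced canonical form. Verdict: no listed reduction: x = -4/9 and upper {1, 3} fail every I1-I6 pattern.

Key observation: x = (-4/9) and the two k-th powers (C = 11/10, x = -4/9) combine into one argument.
Adjacent-term ratio: r(k) = (-4/9) * (k+1) (k+3) / [(k+2) (k+1)] - rational in k, leading ratio (-4/9); with t_0 = 11/10, classification follows.


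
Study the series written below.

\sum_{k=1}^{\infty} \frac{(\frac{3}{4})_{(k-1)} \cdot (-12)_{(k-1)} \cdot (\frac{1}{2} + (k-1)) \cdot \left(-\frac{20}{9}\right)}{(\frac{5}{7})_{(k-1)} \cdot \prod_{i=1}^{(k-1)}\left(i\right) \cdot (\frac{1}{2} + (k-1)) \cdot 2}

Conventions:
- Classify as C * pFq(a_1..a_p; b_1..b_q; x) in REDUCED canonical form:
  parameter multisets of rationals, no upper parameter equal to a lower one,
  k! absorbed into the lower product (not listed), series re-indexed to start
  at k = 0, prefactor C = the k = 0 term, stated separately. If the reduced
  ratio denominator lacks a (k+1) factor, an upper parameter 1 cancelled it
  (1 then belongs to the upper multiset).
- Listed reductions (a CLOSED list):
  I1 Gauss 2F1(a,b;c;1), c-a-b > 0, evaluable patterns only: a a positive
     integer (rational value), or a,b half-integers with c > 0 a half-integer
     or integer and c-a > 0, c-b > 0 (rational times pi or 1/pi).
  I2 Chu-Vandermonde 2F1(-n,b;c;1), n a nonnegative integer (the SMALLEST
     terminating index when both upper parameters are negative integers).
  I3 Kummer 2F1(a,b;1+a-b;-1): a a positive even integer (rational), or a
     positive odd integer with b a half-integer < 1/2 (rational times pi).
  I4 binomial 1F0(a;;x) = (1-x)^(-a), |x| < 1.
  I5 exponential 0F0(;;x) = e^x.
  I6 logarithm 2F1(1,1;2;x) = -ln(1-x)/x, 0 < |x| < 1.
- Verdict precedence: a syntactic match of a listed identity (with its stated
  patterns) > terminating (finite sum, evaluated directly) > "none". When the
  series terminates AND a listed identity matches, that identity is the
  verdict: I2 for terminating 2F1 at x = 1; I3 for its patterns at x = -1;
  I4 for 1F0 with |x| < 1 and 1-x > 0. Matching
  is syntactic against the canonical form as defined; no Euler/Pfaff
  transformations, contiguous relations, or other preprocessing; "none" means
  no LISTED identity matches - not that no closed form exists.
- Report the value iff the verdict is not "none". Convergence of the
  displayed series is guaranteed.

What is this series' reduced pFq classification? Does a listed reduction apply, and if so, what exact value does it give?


With C = -\frac{10}{9}: the canonical form is 2F1(-12, \frac{3}{4}; \frac{5}{7}; 1). Verdict: the Chu-Vandermonde identity I2 applies (terminating 2F1 at x = 1 with n = 12, b = 3/4, c = \frac{5}{7}). Exact value: \frac{37974296909257043}{4892098445998817280}.

Structural cue: x = 1 and the constant factors (prefactor -10/9) combine into one prefactor.
Ratio: r(k) = 1 * (k-12) (k+\frac{3}{4}) / [(k+\frac{5}{7}) (k+1)] - rational in k, leading ratio 1; with t_0 = -\frac{10}{9}, classification follows.


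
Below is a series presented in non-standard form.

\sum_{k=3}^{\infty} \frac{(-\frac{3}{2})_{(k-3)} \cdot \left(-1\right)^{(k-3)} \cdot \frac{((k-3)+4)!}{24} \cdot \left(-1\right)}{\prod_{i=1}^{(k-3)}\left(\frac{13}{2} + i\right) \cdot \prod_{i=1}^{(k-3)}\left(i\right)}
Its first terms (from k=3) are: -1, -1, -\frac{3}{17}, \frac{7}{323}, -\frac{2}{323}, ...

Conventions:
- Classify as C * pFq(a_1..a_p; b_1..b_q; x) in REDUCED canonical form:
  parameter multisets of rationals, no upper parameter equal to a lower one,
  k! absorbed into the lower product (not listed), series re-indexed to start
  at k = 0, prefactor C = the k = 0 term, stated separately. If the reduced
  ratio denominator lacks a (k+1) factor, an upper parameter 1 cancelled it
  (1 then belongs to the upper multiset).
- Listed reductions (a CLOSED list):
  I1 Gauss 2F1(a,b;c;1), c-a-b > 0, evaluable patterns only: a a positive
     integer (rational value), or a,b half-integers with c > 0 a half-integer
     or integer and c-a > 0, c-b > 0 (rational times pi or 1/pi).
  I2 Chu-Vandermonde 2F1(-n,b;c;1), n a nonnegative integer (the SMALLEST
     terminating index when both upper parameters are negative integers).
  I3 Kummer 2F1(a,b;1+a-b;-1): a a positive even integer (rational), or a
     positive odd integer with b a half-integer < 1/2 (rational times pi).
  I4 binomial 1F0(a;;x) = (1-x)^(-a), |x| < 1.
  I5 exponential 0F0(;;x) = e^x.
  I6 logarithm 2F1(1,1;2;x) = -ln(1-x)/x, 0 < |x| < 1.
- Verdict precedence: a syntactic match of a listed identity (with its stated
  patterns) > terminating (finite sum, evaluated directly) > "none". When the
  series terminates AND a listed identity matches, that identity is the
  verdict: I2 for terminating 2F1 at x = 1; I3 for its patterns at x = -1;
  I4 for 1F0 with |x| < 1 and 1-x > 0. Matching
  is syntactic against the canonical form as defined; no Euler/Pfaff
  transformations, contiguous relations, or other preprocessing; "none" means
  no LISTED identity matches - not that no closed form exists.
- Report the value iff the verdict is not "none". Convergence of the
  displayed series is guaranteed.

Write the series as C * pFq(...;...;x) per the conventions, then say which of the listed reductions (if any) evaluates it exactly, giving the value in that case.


Reduced: x = -1, 2F1, upper = {-\frac{3}{2}, 5}, lower = {\frac{15}{2}}, C = -1. Verdict: the Kummer evaluation I3 matches (x = -1; c = \frac{15}{2} equals 1+a-b for upper {-\frac{3}{2}, 5}: listed pattern). Hence: \left(-\frac{45045}{65536}\right) \cdot \pi.

First insight: x = -1 and the lower running product (C = -1) is a rising factorial.
Consecutive-term ratio: r(k) = -1 * (k-\frac{3}{2}) (k+5) / [(k+\frac{15}{2}) (k+1)] - rational; roots negated = parameters, x = -1, C = -1.


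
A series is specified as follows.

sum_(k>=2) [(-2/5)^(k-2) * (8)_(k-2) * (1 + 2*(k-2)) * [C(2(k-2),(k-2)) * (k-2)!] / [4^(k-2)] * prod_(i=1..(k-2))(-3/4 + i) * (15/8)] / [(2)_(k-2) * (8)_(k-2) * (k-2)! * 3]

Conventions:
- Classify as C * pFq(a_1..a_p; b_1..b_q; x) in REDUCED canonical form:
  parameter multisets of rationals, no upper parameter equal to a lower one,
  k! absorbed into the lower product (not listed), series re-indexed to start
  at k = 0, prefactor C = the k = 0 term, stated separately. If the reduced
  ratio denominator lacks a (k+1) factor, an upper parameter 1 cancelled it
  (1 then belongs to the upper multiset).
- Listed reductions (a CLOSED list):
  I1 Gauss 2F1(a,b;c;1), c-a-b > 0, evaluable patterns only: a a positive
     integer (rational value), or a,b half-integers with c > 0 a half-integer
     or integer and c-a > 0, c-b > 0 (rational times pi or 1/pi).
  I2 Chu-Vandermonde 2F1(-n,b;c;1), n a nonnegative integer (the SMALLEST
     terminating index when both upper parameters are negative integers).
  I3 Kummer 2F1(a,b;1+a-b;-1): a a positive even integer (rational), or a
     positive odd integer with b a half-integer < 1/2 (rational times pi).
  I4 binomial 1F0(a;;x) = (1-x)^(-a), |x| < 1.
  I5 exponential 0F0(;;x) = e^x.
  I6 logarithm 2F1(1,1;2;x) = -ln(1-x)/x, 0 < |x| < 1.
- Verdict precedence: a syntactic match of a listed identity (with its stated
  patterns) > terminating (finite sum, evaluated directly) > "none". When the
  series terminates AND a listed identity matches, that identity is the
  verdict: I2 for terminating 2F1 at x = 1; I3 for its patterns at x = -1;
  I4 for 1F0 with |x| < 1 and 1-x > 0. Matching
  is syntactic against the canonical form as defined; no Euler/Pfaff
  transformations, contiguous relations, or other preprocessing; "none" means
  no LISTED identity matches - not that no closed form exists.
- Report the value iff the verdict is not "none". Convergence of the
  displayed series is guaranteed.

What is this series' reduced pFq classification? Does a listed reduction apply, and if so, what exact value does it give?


x = -2/5 here; the reduced form reads 2F1, upper {1/4, 3/2}, lower {2}, C = 5/8. Verdict: none here - no I1-I6 shape fits x = -2/5 with lower {2}.

Key observation: with t_0 = 5/8, the (2k+1) factor (C = 5/8) shifts (1/2)_k to (3/2)_k.
Adjacent-term ratio: r(k) = (-2/5) * (k+1/4) (k+3/2) / [(k+2) (k+1)] - rational in k. x = (-2/5); t_0 = 5/8; negate the roots.


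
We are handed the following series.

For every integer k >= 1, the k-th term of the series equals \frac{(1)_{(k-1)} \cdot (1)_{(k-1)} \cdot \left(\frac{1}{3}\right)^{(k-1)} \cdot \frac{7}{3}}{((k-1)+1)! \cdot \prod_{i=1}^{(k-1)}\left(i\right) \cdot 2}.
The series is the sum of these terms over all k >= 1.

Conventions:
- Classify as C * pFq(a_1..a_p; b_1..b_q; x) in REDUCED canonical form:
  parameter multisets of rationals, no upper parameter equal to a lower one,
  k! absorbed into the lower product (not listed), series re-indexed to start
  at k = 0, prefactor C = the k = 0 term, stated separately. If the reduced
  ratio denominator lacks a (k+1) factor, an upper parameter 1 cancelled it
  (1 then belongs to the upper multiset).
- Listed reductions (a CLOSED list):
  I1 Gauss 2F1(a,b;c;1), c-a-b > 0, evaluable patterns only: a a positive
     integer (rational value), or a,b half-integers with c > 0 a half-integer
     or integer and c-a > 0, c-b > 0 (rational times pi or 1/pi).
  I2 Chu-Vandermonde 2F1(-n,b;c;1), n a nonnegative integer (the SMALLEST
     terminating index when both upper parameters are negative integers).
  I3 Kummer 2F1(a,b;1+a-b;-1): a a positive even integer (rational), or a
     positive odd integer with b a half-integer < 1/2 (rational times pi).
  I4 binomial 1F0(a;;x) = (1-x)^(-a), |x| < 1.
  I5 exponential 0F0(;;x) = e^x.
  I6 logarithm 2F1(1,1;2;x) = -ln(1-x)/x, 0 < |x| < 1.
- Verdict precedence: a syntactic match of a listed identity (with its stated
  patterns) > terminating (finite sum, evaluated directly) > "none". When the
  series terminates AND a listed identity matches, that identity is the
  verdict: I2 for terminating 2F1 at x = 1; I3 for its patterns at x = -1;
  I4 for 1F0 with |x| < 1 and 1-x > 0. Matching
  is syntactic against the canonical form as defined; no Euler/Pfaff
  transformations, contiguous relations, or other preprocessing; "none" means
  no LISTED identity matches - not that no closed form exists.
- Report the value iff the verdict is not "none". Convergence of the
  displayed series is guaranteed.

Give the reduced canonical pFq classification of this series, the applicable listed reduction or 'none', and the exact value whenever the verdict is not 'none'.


Canonical form: C = \frac{7}{6} times 2F1 with upper {1, 1}, lower {2}, x = \frac{1}{3}. Verdict at x = \frac{1}{3}: logarithm (I6) matches (the logarithm: parameters (1,1;2), x = \frac{1}{3}). Exact value: \left(-\frac{7}{2}\right) \cdot \ln\left(\frac{2}{3}\right).

The tell: with t_0 = \frac{7}{6}, the product of the first k integers (C = 7/6, x = 1/3) is k!.
Adjacent-term ratio: r(k) = \frac{1}{3} * (k+1) (k+1) / [(k+2) (k+1)] ; factor over Q: parameters, x = \frac{1}{3}, and C = \frac{7}{6}.


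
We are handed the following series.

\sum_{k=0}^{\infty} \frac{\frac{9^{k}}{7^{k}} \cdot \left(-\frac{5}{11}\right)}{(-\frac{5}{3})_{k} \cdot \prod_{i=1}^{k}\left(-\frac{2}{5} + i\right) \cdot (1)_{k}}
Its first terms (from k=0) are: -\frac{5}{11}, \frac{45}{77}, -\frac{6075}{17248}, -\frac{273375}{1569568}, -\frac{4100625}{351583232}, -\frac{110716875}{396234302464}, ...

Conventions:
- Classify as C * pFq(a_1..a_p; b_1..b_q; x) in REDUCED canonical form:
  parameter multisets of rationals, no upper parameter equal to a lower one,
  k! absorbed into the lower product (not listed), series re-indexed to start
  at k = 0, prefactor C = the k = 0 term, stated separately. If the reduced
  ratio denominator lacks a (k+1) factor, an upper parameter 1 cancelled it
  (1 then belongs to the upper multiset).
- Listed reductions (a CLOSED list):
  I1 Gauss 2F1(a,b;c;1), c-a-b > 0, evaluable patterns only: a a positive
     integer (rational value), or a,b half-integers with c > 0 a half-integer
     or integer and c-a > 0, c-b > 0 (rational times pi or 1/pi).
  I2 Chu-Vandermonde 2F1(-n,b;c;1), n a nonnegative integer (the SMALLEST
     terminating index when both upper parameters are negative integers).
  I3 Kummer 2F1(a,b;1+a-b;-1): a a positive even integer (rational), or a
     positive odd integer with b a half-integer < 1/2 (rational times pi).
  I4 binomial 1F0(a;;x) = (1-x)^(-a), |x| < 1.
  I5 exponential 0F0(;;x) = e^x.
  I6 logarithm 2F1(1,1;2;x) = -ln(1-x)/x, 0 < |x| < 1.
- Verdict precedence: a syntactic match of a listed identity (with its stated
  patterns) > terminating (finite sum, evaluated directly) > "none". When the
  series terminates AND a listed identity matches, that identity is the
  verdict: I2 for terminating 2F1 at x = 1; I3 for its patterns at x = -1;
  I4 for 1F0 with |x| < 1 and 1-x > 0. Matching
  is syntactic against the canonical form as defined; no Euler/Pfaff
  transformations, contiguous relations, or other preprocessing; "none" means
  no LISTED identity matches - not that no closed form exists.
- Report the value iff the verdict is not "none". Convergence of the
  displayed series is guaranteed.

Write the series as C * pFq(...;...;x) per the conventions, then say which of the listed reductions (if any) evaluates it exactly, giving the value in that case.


With C = -\frac{5}{11}: the canonical form is 0F2(-; -\frac{5}{3}, \frac{3}{5}; \frac{9}{7}). Verdict: none - at argument \frac{9}{7} the multisets {-} ; {-\frac{5}{3}, \frac{3}{5}} match no listed identity.

The tell: from the first term -\frac{5}{11}: the two geometric factors (C = -5/11, x = 9/7) combine into one argument.
Term ratio: r(k) = \frac{9}{7} * 1 / [(k-\frac{5}{3}) (k+\frac{3}{5}) (k+1)] - rational in k. x = \frac{9}{7}; t_0 = -\frac{5}{11}; negate the roots.


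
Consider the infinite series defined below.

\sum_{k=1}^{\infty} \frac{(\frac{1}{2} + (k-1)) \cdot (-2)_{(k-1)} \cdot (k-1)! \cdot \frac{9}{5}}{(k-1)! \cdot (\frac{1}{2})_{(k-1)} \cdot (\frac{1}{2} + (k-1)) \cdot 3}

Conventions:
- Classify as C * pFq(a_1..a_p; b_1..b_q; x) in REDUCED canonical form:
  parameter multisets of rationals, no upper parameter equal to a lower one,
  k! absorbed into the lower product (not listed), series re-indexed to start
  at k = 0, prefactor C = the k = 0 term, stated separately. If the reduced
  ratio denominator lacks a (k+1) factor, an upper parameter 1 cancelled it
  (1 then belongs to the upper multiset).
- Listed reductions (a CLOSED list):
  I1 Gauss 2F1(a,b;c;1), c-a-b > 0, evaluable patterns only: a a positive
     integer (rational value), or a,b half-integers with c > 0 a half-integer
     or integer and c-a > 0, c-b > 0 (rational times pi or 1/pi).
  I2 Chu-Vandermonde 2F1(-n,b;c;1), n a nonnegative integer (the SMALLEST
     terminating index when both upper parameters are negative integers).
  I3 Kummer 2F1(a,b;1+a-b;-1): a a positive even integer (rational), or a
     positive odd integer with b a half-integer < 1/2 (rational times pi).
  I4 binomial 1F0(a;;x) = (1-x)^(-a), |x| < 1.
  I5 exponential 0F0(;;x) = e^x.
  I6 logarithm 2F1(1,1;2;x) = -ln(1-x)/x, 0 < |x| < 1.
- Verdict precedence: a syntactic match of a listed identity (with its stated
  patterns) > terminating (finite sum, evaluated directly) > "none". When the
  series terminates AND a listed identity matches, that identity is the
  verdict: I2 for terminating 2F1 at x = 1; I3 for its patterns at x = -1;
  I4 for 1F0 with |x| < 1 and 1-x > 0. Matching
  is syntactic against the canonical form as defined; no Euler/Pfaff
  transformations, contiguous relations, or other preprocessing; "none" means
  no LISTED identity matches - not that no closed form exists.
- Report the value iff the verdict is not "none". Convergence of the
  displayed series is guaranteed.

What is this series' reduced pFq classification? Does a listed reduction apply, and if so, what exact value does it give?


Canonical form: C = \frac{3}{5} times 2F1 with upper {-2, 1}, lower {\frac{1}{2}}, x = 1. Verdict: this is Vandermonde's identity (I2) (terminating 2F1 at x = 1 with n = 2, b = 1, c = \frac{1}{2}). Exact value: -\frac{1}{5}.

The tell: x = 1 and the constant factors (C = 3/5) combine into one prefactor.
Ratio: r(k) = 1 * (k-2) (k+1) / [(k+\frac{1}{2}) (k+1)] - rational; roots negated = parameters, x = 1, C = \frac{3}{5}.


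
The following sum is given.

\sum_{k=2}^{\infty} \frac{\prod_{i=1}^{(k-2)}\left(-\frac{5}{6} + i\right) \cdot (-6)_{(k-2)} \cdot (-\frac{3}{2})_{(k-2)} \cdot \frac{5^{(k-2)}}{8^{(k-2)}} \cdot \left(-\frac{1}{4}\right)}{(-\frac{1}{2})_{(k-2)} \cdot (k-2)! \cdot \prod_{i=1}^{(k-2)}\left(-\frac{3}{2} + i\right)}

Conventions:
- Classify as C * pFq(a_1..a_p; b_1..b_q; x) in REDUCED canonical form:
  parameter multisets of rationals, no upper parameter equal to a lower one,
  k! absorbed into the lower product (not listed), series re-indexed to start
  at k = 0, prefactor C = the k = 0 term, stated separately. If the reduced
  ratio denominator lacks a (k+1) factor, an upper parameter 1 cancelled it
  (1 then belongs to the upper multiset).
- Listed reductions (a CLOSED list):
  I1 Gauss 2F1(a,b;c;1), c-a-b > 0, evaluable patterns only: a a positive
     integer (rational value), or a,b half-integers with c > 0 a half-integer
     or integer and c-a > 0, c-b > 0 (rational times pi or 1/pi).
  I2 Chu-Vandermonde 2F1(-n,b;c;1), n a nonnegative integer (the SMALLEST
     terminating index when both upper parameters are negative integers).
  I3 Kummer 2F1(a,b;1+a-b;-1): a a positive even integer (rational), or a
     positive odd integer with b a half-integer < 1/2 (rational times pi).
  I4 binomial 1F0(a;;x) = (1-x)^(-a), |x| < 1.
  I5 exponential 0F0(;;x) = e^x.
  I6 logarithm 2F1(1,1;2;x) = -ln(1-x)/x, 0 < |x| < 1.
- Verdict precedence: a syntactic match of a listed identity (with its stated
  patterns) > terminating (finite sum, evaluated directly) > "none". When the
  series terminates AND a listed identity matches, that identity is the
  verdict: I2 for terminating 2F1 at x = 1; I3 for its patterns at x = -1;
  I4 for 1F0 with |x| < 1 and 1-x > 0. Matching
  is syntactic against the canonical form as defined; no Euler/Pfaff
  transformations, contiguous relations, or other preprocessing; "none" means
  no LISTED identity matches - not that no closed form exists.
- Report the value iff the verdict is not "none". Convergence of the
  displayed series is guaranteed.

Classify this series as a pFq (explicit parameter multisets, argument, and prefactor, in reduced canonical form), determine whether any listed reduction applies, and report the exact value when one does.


The series (x = \frac{5}{8}) is 3F2: upper {-6, -\frac{3}{2}, \frac{1}{6}}, lower {-\frac{1}{2}, -\frac{1}{2}}, prefactor -\frac{1}{4}. Verdict: terminating. With -6 upstairs the series is a 7-term polynomial sum; evaluated term by term. Value: -\frac{1572637721987}{433421549568}.

First insight: x = \frac{5}{8} and the two geometric factors (C = -1/4, x = 5/8) combine into one argument.
Step ratio: r(k) = \frac{5}{8} * (k-6) (k-\frac{3}{2}) (k+\frac{1}{6}) / [(k-\frac{1}{2}) (k-\frac{1}{2}) (k+1)] - poly over poly, x = \frac{5}{8} from leading terms; C = -\frac{1}{4} at k = 0.


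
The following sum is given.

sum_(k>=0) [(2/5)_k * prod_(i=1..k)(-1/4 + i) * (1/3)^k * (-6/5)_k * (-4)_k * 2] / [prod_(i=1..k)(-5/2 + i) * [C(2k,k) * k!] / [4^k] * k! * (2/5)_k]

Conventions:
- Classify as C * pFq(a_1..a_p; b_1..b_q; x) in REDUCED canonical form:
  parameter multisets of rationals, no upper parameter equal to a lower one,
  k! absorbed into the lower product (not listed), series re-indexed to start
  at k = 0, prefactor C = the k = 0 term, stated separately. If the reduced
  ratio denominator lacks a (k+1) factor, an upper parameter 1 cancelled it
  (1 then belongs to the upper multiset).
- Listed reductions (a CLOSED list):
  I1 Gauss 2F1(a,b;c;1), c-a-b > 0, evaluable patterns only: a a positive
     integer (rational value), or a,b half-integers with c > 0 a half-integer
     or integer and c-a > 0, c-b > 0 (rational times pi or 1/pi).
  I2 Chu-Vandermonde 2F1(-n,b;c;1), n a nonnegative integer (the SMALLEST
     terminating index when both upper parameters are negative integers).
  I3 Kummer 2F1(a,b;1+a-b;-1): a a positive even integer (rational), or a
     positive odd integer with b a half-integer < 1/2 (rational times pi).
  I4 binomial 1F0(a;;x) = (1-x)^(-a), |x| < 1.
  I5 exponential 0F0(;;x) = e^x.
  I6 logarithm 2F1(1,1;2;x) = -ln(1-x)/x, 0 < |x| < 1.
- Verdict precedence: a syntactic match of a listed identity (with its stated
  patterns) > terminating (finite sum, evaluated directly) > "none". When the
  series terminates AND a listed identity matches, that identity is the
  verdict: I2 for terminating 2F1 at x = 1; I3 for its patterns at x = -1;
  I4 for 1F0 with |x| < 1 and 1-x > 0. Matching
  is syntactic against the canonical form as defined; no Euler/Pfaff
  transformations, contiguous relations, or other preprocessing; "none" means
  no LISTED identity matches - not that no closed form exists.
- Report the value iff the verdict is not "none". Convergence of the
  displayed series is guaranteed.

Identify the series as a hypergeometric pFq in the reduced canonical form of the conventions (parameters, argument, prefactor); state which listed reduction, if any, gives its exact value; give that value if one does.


This is 2 * 3F2(-4, -6/5, 3/4; -3/2, 1/2; 1/3) in reduced canonical form. Verdict: terminating - no listed pattern fits, but -4 in the upper list cuts the series at k = 4; direct evaluation. Hence: -482/675.

Structural cue: x = (1/3) and the running product (C = 2) telescopes to a rising factorial.
Adjacent-term ratio: r(k) = (1/3) * (k-4) (k-6/5) (k+3/4) / [(k-3/2) (k+1/2) (k+1)] - rational; roots negated = parameters, x = (1/3), C = 2.


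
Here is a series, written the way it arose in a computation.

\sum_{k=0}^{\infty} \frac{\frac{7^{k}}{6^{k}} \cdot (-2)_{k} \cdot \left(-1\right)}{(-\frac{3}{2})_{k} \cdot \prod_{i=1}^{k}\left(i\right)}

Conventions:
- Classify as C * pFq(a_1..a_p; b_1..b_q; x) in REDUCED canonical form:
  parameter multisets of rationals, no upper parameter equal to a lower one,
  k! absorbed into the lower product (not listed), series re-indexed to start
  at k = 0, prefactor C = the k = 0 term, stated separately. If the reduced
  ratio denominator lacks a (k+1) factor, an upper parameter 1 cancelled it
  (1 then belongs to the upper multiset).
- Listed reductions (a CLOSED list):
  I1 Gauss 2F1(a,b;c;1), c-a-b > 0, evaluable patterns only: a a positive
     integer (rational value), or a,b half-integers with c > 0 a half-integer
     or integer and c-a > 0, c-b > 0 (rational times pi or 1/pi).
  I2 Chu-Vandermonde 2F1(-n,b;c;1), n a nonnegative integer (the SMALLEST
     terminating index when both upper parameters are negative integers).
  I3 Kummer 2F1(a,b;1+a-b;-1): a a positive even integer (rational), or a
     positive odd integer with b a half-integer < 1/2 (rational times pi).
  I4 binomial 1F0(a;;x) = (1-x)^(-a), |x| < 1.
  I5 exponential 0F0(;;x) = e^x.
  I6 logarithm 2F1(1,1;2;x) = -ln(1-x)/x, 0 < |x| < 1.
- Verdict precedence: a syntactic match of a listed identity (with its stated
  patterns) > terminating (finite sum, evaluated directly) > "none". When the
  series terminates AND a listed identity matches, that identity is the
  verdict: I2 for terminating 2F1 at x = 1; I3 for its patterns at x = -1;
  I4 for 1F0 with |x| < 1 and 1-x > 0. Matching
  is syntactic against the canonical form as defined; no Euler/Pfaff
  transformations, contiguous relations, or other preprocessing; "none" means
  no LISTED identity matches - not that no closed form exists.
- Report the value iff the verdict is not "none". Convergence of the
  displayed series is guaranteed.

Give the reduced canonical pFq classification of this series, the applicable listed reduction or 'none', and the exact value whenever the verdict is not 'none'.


Reduced: x = \frac{7}{6}, 1F1, upper = {-2}, lower = {-\frac{3}{2}}, C = -1. Verdict: terminating - the sum ends at index 2 because -2 is a negative integer; exact evaluation follows. Hence: -\frac{118}{27}.

Key step: x = \frac{7}{6} and the two geometric factors (C = -1) combine into one argument.
Consecutive-term ratio: r(k) = \frac{7}{6} * (k-2) / [(k-\frac{3}{2}) (k+1)] ; factor over Q: parameters, x = \frac{7}{6}, and C = -1.


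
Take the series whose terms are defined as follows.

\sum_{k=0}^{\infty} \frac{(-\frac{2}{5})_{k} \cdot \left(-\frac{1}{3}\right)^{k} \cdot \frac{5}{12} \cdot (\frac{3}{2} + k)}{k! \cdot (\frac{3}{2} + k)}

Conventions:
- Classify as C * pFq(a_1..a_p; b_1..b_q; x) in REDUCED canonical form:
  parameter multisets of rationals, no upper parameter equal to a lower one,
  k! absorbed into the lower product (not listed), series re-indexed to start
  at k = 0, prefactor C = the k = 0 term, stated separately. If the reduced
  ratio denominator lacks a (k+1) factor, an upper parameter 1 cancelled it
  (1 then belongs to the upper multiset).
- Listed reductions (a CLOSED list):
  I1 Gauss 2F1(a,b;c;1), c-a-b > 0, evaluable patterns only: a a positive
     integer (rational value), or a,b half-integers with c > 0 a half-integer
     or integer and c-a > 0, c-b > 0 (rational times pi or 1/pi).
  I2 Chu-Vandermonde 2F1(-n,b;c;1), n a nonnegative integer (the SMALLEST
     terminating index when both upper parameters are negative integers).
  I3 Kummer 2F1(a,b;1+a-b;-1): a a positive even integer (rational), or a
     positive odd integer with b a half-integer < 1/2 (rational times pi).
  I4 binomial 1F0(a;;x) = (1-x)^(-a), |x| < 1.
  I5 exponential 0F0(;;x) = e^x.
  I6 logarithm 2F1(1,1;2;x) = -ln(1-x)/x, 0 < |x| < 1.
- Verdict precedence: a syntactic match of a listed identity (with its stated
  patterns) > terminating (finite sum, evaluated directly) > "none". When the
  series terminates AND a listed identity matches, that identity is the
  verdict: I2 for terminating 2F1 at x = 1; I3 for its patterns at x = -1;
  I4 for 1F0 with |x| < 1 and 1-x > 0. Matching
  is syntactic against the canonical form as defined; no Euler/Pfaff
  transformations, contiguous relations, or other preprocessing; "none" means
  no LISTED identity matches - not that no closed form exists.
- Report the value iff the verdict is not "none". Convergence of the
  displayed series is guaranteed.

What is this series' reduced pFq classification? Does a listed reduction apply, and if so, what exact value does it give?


Reduced: x = -\frac{1}{3}, 1F0, upper = {-\frac{2}{5}}, lower = {-}, C = \frac{5}{12}. Verdict (x = -\frac{1}{3}): binomial (I4) applies (the 1F0 binomial series: exponent 2/5, x = -\frac{1}{3}). Value: \frac{5}{12} \cdot \left(\frac{4}{3}\right)^{\frac{2}{5}}.

Key step: from the first term \frac{5}{12}: striking the common factor k + 3/2 reduces the term (prefactor 5/12).
Consecutive-term ratio: r(k) = -\frac{1}{3} * (k-\frac{2}{5}) / [(k+1)] - poly over poly, x = -\frac{1}{3} from leading terms; C = \frac{5}{12} at k = 0.
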